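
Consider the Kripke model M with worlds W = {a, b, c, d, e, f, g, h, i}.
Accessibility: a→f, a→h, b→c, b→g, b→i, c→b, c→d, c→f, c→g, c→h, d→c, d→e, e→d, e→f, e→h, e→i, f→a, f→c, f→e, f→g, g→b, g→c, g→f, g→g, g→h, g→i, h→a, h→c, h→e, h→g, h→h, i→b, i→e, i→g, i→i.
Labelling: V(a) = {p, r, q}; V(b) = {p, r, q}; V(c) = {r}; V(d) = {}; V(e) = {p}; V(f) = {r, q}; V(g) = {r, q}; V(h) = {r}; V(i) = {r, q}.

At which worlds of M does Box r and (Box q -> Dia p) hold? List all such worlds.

Let φ = Box r and (Box q -> Dia p). Evaluate φ at each world:
  a (successors {f, h}): φ is true.
  b (successors {c, g, i}): φ is true.
  c (successors {b, d, f, g, h}): φ is false.
  d (successors {c, e}): φ is false.
  e (successors {d, f, h, i}): φ is false.
  f (successors {a, c, e, g}): φ is false.
  g (successors {b, c, f, g, h, i}): φ is true.
  h (successors {a, c, e, g, h}): φ is false.
  i (successors {b, e, g, i}): φ is false.
For instance, at b:
  At b: Box r is true, Box q -> Dia p is true, so Box r and (Box q -> Dia p) is true.
    At b: Box r requires r at every successor {c, g, i}.
      At c: r is true.
      At g: r is true.
      At i: r is true.
    So Box r is true at b.
    At b: Box q is false, Dia p is false, so Box q -> Dia p is true.
      At b: Box q requires q at every successor {c, g, i}.
        q fails at c, so Box q is false at b.
      At b: Dia p requires p at some successor in {c, g, i}.
        At c: p is false.
        At g: p is false.
        At i: p is false.
      So Dia p is false at b.
Satisfying worlds: {a, b, g}

a, b, g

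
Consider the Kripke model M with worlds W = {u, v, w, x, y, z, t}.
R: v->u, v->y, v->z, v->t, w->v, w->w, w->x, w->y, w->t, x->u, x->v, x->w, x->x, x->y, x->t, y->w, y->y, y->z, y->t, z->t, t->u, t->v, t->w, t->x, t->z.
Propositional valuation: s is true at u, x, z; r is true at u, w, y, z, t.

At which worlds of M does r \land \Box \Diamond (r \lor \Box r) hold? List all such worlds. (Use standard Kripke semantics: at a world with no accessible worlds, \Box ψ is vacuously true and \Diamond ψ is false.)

u, w, y, z

Let φ = r \land \Box \Diamond (r \lor \Box r). Evaluate φ at each world:
  u (successors ∅): φ is true.
  v (successors {u, y, z, t}): φ is false.
  w (successors {v, w, x, y, t}): φ is true.
  x (successors {u, v, w, x, y, t}): φ is false.
  y (successors {w, y, z, t}): φ is true.
  z (successors {t}): φ is true.
  t (successors {u, v, w, x, z}): φ is false.
For instance, at w:
  At w: r is true, \Box \Diamond (r \lor \Box r) is true, so r \land \Box \Diamond (r \lor \Box r) is true.
    At w: \Box \Diamond (r \lor \Box r) requires \Diamond (r \lor \Box r) at every successor {v, w, x, y, t}.
      At v: \Diamond (r \lor \Box r) is true.
      At w: \Diamond (r \lor \Box r) is true.
      At x: \Diamond (r \lor \Box r) is true.
      At y: \Diamond (r \lor \Box r) is true.
      At t: \Diamond (r \lor \Box r) is true.
    So \Box \Diamond (r \lor \Box r) is true at w.
Satisfying worlds: {u, w, y, z}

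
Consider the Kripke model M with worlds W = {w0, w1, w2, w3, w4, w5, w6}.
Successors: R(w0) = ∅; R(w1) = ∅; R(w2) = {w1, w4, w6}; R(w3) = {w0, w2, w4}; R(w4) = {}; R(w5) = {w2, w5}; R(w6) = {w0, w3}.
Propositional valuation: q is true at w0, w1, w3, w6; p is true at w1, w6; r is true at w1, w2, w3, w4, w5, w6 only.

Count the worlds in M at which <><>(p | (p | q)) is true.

Let φ = <><>(p | (p | q)). Evaluate φ at each world:
  w0 (successors ∅): φ is false.
  w1 (successors ∅): φ is false.
  w2 (successors {w1, w4, w6}): φ is true.
  w3 (successors {w0, w2, w4}): φ is true.
  w4 (successors ∅): φ is false.
  w5 (successors {w2, w5}): φ is true.
  w6 (successors {w0, w3}): φ is true.
For instance, at w6:
  At w6: <><>(p | (p | q)) requires <>(p | (p | q)) at some successor in {w0, w3}.
    <>(p | (p | q)) holds at w3, so <><>(p | (p | q)) is true at w6.
      At w3: <>(p | (p | q)) requires p | (p | q) at some successor in {w0, w2, w4}.
        p | (p | q) holds at w0, so <>(p | (p | q)) is true at w3.
Satisfying worlds: {w2, w3, w5, w6}

4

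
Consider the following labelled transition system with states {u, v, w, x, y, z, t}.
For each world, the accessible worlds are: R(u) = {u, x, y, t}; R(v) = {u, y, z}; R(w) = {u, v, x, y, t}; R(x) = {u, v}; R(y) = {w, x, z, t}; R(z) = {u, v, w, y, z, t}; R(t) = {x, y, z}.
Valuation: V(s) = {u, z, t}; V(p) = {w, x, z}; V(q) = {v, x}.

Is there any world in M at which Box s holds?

No

Let φ = Box s. Evaluate φ at each world:
  u (successors {u, x, y, t}): φ is false.
  v (successors {u, y, z}): φ is false.
  w (successors {u, v, x, y, t}): φ is false.
  x (successors {u, v}): φ is false.
  y (successors {w, x, z, t}): φ is false.
  z (successors {u, v, w, y, z, t}): φ is false.
  t (successors {x, y, z}): φ is false.
For instance, at w:
  At w: Box s requires s at every successor {u, v, x, y, t}.
    s fails at v, so Box s is false at w.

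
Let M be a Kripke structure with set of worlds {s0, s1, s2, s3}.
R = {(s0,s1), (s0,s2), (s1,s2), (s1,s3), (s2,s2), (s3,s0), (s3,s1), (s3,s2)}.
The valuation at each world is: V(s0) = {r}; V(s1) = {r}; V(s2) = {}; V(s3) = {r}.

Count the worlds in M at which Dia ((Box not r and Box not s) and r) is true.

Let φ = Dia ((Box not r and Box not s) and r). Evaluate φ at each world:
  s0 (successors {s1, s2}): φ is false.
  s1 (successors {s2, s3}): φ is false.
  s2 (successors {s2}): φ is false.
  s3 (successors {s0, s1, s2}): φ is false.
For instance, at s3:
  At s3: Dia ((Box not r and Box not s) and r) requires (Box not r and Box not s) and r at some successor in {s0, s1, s2}.
    At s0: (Box not r and Box not s) and r is false.
    At s1: (Box not r and Box not s) and r is false.
    At s2: (Box not r and Box not s) and r is false.
  So Dia ((Box not r and Box not s) and r) is false at s3.
Satisfying worlds: none.

0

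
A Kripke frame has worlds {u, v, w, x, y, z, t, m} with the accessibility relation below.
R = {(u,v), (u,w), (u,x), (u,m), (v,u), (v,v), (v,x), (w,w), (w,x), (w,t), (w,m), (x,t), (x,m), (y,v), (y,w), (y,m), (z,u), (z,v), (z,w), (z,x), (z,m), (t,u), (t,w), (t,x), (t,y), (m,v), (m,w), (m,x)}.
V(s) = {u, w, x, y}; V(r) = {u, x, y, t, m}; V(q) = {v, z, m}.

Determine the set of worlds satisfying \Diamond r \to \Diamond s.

u, v, w, y, z, t, m

Recall that \Diamond ψ holds at a world iff ψ holds at some accessible world.
Let φ = \Diamond r \to \Diamond s. Evaluate φ at each world:
  u (successors {v, w, x, m}): φ is true.
  v (successors {u, v, x}): φ is true.
  w (successors {w, x, t, m}): φ is true.
  x (successors {t, m}): φ is false.
  y (successors {v, w, m}): φ is true.
  z (successors {u, v, w, x, m}): φ is true.
  t (successors {u, w, x, y}): φ is true.
  m (successors {v, w, x}): φ is true.
For instance, at y:
  At y: \Diamond r is true, \Diamond s is true, so \Diamond r \to \Diamond s is true.
    At y: \Diamond r requires r at some successor in {v, w, m}.
      r holds at m, so \Diamond r is true at y.
    At y: \Diamond s requires s at some successor in {v, w, m}.
      s holds at w, so \Diamond s is true at y.
Satisfying worlds: {u, v, w, y, z, t, m}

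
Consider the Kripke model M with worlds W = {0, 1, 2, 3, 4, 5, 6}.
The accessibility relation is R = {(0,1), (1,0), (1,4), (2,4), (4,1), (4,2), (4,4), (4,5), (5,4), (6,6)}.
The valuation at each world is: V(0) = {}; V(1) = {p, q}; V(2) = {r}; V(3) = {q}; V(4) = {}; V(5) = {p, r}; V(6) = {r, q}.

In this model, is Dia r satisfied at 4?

Yes

At 4: Dia r requires r at some successor in {1, 2, 4, 5}.
  r holds at 2, so Dia r is true at 4.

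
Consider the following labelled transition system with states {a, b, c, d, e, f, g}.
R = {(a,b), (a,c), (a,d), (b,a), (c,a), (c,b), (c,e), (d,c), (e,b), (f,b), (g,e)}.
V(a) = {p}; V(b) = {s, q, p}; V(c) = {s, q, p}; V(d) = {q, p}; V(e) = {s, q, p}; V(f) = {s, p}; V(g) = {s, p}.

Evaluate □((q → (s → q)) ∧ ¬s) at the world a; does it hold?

At a: □((q → (s → q)) ∧ ¬s) requires (q → (s → q)) ∧ ¬s at every successor {b, c, d}.
  (q → (s → q)) ∧ ¬s fails at b, so □((q → (s → q)) ∧ ¬s) is false at a.

No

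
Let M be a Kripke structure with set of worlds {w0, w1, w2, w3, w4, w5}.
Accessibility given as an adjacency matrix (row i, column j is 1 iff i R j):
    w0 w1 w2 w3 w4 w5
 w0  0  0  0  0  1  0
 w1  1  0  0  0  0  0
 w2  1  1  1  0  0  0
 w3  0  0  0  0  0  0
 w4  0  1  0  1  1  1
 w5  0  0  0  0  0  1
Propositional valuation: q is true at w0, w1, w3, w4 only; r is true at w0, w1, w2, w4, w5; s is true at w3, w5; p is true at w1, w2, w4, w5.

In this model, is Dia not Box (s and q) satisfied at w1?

Yes

At w1: Dia not Box (s and q) requires not Box (s and q) at some successor in {w0}.
  not Box (s and q) holds at w0, so Dia not Box (s and q) is true at w1.
    At w0: Box (s and q) is false, so not Box (s and q) is true.
      At w0: Box (s and q) requires s and q at every successor {w4}.
        s and q fails at w4, so Box (s and q) is false at w0.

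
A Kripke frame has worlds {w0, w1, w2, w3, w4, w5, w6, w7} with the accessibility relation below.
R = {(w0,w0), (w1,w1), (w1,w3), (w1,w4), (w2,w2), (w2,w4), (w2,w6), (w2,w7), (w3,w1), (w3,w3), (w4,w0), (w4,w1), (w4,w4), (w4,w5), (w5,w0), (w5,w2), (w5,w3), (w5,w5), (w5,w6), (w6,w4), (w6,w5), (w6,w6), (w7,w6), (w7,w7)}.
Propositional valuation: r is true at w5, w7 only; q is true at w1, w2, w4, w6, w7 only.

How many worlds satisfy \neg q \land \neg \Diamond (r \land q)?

3

Let φ = \neg q \land \neg \Diamond (r \land q). Evaluate φ at each world:
  w0 (successors {w0}): φ is true.
  w1 (successors {w1, w3, w4}): φ is false.
  w2 (successors {w2, w4, w6, w7}): φ is false.
  w3 (successors {w1, w3}): φ is true.
  w4 (successors {w0, w1, w4, w5}): φ is false.
  w5 (successors {w0, w2, w3, w5, w6}): φ is true.
  w6 (successors {w4, w5, w6}): φ is false.
  w7 (successors {w6, w7}): φ is false.
For instance, at w7:
  At w7: \neg q is false, \neg \Diamond (r \land q) is false, so \neg q \land \neg \Diamond (r \land q) is false.
    At w7: \Diamond (r \land q) is true, so \neg \Diamond (r \land q) is false.
      At w7: \Diamond (r \land q) requires r \land q at some successor in {w6, w7}.
        r \land q holds at w7, so \Diamond (r \land q) is true at w7.
Satisfying worlds: {w0, w3, w5}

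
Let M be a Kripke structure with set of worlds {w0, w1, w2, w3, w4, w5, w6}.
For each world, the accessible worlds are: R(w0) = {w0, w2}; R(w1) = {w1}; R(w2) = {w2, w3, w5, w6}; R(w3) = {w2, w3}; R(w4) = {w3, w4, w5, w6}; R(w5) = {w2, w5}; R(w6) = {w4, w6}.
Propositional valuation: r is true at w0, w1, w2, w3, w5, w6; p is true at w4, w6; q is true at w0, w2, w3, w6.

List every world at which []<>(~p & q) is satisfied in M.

w0, w3, w5

Let φ = []<>(~p & q). Evaluate φ at each world:
  w0 (successors {w0, w2}): φ is true.
  w1 (successors {w1}): φ is false.
  w2 (successors {w2, w3, w5, w6}): φ is false.
  w3 (successors {w2, w3}): φ is true.
  w4 (successors {w3, w4, w5, w6}): φ is false.
  w5 (successors {w2, w5}): φ is true.
  w6 (successors {w4, w6}): φ is false.
For instance, at w4:
  At w4: []<>(~p & q) requires <>(~p & q) at every successor {w3, w4, w5, w6}.
    <>(~p & q) fails at w6, so []<>(~p & q) is false at w4.
      At w6: <>(~p & q) requires ~p & q at some successor in {w4, w6}.
        At w4: ~p & q is false.
        At w6: ~p & q is false.
      So <>(~p & q) is false at w6.
Satisfying worlds: {w0, w3, w5}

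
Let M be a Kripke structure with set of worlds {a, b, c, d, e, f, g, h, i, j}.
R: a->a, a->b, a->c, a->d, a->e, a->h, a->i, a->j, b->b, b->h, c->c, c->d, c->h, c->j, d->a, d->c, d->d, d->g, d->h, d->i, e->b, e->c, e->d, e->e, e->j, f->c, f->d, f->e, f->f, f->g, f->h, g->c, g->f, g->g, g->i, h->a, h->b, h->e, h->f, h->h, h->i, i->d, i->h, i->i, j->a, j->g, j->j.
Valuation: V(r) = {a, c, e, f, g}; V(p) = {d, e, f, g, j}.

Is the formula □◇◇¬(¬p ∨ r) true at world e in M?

No

At e: □◇◇¬(¬p ∨ r) requires ◇◇¬(¬p ∨ r) at every successor {b, c, d, e, j}.
  ◇◇¬(¬p ∨ r) fails at b, so □◇◇¬(¬p ∨ r) is false at e.
    At b: ◇◇¬(¬p ∨ r) requires ◇¬(¬p ∨ r) at some successor in {b, h}.
      At b: ◇¬(¬p ∨ r) is false.
      At h: ◇¬(¬p ∨ r) is false.
    So ◇◇¬(¬p ∨ r) is false at b.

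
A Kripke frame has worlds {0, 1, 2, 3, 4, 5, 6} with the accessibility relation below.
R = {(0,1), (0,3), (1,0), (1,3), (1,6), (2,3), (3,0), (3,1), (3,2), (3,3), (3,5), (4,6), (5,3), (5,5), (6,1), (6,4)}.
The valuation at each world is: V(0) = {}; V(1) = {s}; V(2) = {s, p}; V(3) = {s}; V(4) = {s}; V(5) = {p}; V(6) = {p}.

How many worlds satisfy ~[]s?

Let φ = ~[]s. Evaluate φ at each world:
  0 (successors {1, 3}): φ is false.
  1 (successors {0, 3, 6}): φ is true.
  2 (successors {3}): φ is false.
  3 (successors {0, 1, 2, 3, 5}): φ is true.
  4 (successors {6}): φ is true.
  5 (successors {3, 5}): φ is true.
  6 (successors {1, 4}): φ is false.
For instance, at 4:
  At 4: []s is false, so ~[]s is true.
    At 4: []s requires s at every successor {6}.
      s fails at 6, so []s is false at 4.
Satisfying worlds: {1, 3, 4, 5}

4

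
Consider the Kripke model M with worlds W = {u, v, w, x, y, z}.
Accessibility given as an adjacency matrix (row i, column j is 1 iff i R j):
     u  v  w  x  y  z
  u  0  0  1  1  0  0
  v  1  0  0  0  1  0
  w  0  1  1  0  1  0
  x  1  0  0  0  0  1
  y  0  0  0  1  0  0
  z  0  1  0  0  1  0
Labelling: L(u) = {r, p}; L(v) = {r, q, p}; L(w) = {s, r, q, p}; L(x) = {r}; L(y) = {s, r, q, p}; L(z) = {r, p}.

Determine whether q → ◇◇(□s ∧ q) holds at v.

At v: q is true, ◇◇(□s ∧ q) is false, so q → ◇◇(□s ∧ q) is false.
  At v: ◇◇(□s ∧ q) requires ◇(□s ∧ q) at some successor in {u, y}.
    At u: ◇(□s ∧ q) is false.
    At y: ◇(□s ∧ q) is false.
  So ◇◇(□s ∧ q) is false at v.

No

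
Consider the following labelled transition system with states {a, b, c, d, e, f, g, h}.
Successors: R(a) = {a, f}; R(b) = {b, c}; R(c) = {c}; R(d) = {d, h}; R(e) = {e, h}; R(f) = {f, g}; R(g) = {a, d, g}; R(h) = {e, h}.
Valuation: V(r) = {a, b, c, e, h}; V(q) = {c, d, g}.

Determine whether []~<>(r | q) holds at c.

Recall that []ψ holds at a world iff ψ holds at every accessible world, and <>ψ holds iff ψ holds at some accessible world.
At c: []~<>(r | q) requires ~<>(r | q) at every successor {c}.
  ~<>(r | q) fails at c, so []~<>(r | q) is false at c.
    At c: <>(r | q) is true, so ~<>(r | q) is false.
      At c: <>(r | q) requires r | q at some successor in {c}.
        r | q holds at c, so <>(r | q) is true at c.

No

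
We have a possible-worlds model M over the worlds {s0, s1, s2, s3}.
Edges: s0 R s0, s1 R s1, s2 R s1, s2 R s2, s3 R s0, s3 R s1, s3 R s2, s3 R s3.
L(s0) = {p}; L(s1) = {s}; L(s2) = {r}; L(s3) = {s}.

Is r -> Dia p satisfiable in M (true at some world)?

Let φ = r -> Dia p. Evaluate φ at each world:
  s0 (successors {s0}): φ is true.
  s1 (successors {s1}): φ is true.
  s2 (successors {s1, s2}): φ is false.
  s3 (successors {s0, s1, s2, s3}): φ is true.
Detail at s0 (witness):
  At s0: r is false, Dia p is true, so r -> Dia p is true.
    At s0: Dia p requires p at some successor in {s0}.
      p holds at s0, so Dia p is true at s0.

Yes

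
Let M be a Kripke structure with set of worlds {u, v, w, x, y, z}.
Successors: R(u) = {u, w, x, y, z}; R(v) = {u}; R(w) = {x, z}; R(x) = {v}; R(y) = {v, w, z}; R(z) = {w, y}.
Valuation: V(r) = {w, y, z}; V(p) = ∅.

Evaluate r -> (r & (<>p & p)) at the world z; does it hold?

Recall that <>ψ holds at a world iff ψ holds at some accessible world.
At z: r is true, r & (<>p & p) is false, so r -> (r & (<>p & p)) is false.
  At z: r is true, <>p & p is false, so r & (<>p & p) is false.
    At z: <>p is false, p is false, so <>p & p is false.
      At z: <>p requires p at some successor in {w, y}.
        At w: p is false.
        At y: p is false.
      So <>p is false at z.

No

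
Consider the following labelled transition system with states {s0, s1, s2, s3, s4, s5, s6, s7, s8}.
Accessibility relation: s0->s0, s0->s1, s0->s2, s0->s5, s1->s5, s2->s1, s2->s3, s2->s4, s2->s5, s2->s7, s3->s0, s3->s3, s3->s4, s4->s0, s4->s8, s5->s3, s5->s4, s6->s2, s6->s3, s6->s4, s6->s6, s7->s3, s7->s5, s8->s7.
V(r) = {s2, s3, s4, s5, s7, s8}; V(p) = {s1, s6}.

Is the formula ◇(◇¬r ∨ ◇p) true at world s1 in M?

No

At s1: ◇(◇¬r ∨ ◇p) requires ◇¬r ∨ ◇p at some successor in {s5}.
  At s5: ◇¬r ∨ ◇p is false.
So ◇(◇¬r ∨ ◇p) is false at s1.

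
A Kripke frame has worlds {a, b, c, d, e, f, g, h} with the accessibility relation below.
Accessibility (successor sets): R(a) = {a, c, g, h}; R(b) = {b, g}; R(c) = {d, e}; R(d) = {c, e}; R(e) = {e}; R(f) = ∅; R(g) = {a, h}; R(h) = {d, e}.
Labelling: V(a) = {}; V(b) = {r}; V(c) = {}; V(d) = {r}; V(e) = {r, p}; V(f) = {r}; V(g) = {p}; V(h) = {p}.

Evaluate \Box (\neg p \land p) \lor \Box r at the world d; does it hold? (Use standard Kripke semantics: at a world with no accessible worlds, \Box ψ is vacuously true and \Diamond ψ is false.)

No

Recall that \Box ψ holds at a world iff ψ holds at every accessible world, and \Diamond ψ holds iff ψ holds at some accessible world.
At d: \Box (\neg p \land p) is false, \Box r is false, so \Box (\neg p \land p) \lor \Box r is false.
  At d: \Box (\neg p \land p) requires \neg p \land p at every successor {c, e}.
    \neg p \land p fails at c, so \Box (\neg p \land p) is false at d.
  At d: \Box r requires r at every successor {c, e}.
    r fails at c, so \Box r is false at d.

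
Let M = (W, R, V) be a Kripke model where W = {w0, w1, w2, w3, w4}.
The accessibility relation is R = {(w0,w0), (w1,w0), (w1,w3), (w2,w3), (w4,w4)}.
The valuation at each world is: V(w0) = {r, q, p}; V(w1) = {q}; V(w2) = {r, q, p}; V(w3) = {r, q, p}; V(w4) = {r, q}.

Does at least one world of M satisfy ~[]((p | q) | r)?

No

Recall that []ψ holds at a world iff ψ holds at every accessible world, and <>ψ holds iff ψ holds at some accessible world.
Let φ = ~[]((p | q) | r). Evaluate φ at each world:
  w0 (successors {w0}): φ is false.
  w1 (successors {w0, w3}): φ is false.
  w2 (successors {w3}): φ is false.
  w3 (successors ∅): φ is false.
  w4 (successors {w4}): φ is false.
For instance, at w2:
  At w2: []((p | q) | r) is true, so ~[]((p | q) | r) is false.
    At w2: []((p | q) | r) requires (p | q) | r at every successor {w3}.
      At w3: (p | q) | r is true.
    So []((p | q) | r) is true at w2.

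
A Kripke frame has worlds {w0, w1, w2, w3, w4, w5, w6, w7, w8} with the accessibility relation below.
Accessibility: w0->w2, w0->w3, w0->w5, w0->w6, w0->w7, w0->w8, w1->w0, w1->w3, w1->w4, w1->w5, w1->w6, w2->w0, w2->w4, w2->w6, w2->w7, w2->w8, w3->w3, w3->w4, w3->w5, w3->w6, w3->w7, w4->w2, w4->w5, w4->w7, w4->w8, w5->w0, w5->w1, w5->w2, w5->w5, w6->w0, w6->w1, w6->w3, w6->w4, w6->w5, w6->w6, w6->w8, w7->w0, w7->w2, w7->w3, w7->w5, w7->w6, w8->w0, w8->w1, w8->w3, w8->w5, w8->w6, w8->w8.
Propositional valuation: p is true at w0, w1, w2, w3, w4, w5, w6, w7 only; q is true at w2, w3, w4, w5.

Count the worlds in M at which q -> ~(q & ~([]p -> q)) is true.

Let φ = q -> ~(q & ~([]p -> q)). Evaluate φ at each world:
  w0 (successors {w2, w3, w5, w6, w7, w8}): φ is true.
  w1 (successors {w0, w3, w4, w5, w6}): φ is true.
  w2 (successors {w0, w4, w6, w7, w8}): φ is true.
  w3 (successors {w3, w4, w5, w6, w7}): φ is true.
  w4 (successors {w2, w5, w7, w8}): φ is true.
  w5 (successors {w0, w1, w2, w5}): φ is true.
  w6 (successors {w0, w1, w3, w4, w5, w6, w8}): φ is true.
  w7 (successors {w0, w2, w3, w5, w6}): φ is true.
  w8 (successors {w0, w1, w3, w5, w6, w8}): φ is true.
For instance, at w4:
  At w4: q is true, ~(q & ~([]p -> q)) is true, so q -> ~(q & ~([]p -> q)) is true.
    At w4: q & ~([]p -> q) is false, so ~(q & ~([]p -> q)) is true.
      At w4: q is true, ~([]p -> q) is false, so q & ~([]p -> q) is false.
Satisfying worlds: {w0, w1, w2, w3, w4, w5, w6, w7, w8}

9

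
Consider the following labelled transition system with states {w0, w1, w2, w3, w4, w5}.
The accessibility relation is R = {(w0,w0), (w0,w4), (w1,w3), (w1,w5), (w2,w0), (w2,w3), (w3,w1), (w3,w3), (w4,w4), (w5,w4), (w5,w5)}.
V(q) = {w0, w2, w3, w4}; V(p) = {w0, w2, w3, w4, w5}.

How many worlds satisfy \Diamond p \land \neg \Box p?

Recall that \Box ψ holds at a world iff ψ holds at every accessible world, and \Diamond ψ holds iff ψ holds at some accessible world.
Let φ = \Diamond p \land \neg \Box p. Evaluate φ at each world:
  w0 (successors {w0, w4}): φ is false.
  w1 (successors {w3, w5}): φ is false.
  w2 (successors {w0, w3}): φ is false.
  w3 (successors {w1, w3}): φ is true.
  w4 (successors {w4}): φ is false.
  w5 (successors {w4, w5}): φ is false.
For instance, at w4:
  At w4: \Diamond p is true, \neg \Box p is false, so \Diamond p \land \neg \Box p is false.
    At w4: \Diamond p requires p at some successor in {w4}.
      p holds at w4, so \Diamond p is true at w4.
    At w4: \Box p is true, so \neg \Box p is false.
      At w4: \Box p requires p at every successor {w4}.
        At w4: p is true.
      So \Box p is true at w4.
Satisfying worlds: {w3}

1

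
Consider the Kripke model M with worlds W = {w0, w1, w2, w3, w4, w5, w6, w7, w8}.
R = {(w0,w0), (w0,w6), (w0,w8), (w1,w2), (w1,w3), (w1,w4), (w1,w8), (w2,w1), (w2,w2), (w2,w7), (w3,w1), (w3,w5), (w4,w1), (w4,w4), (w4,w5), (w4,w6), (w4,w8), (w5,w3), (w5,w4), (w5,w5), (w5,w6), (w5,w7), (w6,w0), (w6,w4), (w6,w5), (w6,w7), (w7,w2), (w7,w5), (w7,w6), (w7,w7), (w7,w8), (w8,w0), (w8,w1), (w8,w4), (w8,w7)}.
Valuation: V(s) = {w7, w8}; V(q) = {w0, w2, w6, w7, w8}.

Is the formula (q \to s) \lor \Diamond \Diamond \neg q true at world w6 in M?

At w6: q \to s is false, \Diamond \Diamond \neg q is true, so (q \to s) \lor \Diamond \Diamond \neg q is true.
  At w6: \Diamond \Diamond \neg q requires \Diamond \neg q at some successor in {w0, w4, w5, w7}.
    \Diamond \neg q holds at w4, so \Diamond \Diamond \neg q is true at w6.
      At w4: \Diamond \neg q requires \neg q at some successor in {w1, w4, w5, w6, w8}.
        \neg q holds at w1, so \Diamond \neg q is true at w4.

Yes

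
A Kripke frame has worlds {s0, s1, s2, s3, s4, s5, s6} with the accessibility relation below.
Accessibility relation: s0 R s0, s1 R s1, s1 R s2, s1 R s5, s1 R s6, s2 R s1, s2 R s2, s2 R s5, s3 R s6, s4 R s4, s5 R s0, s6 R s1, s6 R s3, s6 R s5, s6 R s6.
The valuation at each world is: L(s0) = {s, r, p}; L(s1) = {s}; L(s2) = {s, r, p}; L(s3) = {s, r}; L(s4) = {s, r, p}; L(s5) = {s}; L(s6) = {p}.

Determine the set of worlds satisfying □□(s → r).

s0, s4, s5

Let φ = □□(s → r). Evaluate φ at each world:
  s0 (successors {s0}): φ is true.
  s1 (successors {s1, s2, s5, s6}): φ is false.
  s2 (successors {s1, s2, s5}): φ is false.
  s3 (successors {s6}): φ is false.
  s4 (successors {s4}): φ is true.
  s5 (successors {s0}): φ is true.
  s6 (successors {s1, s3, s5, s6}): φ is false.
For instance, at s5:
  At s5: □□(s → r) requires □(s → r) at every successor {s0}.
      At s0: □(s → r) requires s → r at every successor {s0}.
        At s0: s → r is true.
      So □(s → r) is true at s0.
  So □□(s → r) is true at s5.
Satisfying worlds: {s0, s4, s5}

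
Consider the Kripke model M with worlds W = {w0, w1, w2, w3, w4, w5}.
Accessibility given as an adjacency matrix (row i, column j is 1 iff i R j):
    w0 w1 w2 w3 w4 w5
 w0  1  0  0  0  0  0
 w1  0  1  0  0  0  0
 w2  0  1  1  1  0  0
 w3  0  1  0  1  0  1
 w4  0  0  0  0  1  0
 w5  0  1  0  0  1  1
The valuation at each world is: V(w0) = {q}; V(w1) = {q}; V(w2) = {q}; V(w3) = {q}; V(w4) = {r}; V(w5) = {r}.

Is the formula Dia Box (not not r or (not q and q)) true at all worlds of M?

No

Let φ = Dia Box (not not r or (not q and q)). Evaluate φ at each world:
  w0 (successors {w0}): φ is false.
  w1 (successors {w1}): φ is false.
  w2 (successors {w1, w2, w3}): φ is false.
  w3 (successors {w1, w3, w5}): φ is false.
  w4 (successors {w4}): φ is true.
  w5 (successors {w1, w4, w5}): φ is true.
Detail at w0 (counterexample):
  At w0: Dia Box (not not r or (not q and q)) requires Box (not not r or (not q and q)) at some successor in {w0}.
    At w0: Box (not not r or (not q and q)) is false.
  So Dia Box (not not r or (not q and q)) is false at w0.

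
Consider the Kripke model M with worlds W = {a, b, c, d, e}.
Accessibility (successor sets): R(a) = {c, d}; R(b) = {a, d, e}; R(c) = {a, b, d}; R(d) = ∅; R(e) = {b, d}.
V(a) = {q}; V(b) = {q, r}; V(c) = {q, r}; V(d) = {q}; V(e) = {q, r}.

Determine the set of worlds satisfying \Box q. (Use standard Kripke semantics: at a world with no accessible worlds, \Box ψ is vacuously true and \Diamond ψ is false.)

a, b, c, d, e

Recall that \Box ψ holds at a world iff ψ holds at every accessible world, and \Diamond ψ holds iff ψ holds at some accessible world.
Let φ = \Box q. Evaluate φ at each world:
  a (successors {c, d}): φ is true.
  b (successors {a, d, e}): φ is true.
  c (successors {a, b, d}): φ is true.
  d (successors ∅): φ is true.
  e (successors {b, d}): φ is true.
For instance, at a:
  At a: \Box q requires q at every successor {c, d}.
    At c: q is true.
    At d: q is true.
  So \Box q is true at a.
Satisfying worlds: {a, b, c, d, e}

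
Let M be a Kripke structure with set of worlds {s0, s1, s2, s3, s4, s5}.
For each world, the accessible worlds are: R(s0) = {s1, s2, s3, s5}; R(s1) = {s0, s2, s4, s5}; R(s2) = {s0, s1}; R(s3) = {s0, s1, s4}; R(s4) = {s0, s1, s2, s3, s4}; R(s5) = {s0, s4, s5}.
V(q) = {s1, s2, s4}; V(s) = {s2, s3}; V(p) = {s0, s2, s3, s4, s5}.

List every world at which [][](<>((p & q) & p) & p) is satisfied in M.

Let φ = [][](<>((p & q) & p) & p). Evaluate φ at each world:
  s0 (successors {s1, s2, s3, s5}): φ is false.
  s1 (successors {s0, s2, s4, s5}): φ is false.
  s2 (successors {s0, s1}): φ is false.
  s3 (successors {s0, s1, s4}): φ is false.
  s4 (successors {s0, s1, s2, s3, s4}): φ is false.
  s5 (successors {s0, s4, s5}): φ is false.
For instance, at s2:
  At s2: [][](<>((p & q) & p) & p) requires [](<>((p & q) & p) & p) at every successor {s0, s1}.
    [](<>((p & q) & p) & p) fails at s0, so [][](<>((p & q) & p) & p) is false at s2.
      At s0: [](<>((p & q) & p) & p) requires <>((p & q) & p) & p at every successor {s1, s2, s3, s5}.
        <>((p & q) & p) & p fails at s1, so [](<>((p & q) & p) & p) is false at s0.
Satisfying worlds: none.

none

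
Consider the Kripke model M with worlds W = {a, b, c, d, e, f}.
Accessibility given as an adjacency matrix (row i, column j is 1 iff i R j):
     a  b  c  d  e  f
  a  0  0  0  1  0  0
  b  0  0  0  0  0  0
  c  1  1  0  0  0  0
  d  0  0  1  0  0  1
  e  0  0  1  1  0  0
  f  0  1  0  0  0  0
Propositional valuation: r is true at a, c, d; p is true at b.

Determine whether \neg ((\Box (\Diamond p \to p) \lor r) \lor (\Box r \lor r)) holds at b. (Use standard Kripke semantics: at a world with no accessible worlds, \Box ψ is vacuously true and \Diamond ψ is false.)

No

Recall that \Box ψ holds at a world iff ψ holds at every accessible world, and \Diamond ψ holds iff ψ holds at some accessible world.
At b: (\Box (\Diamond p \to p) \lor r) \lor (\Box r \lor r) is true, so \neg ((\Box (\Diamond p \to p) \lor r) \lor (\Box r \lor r)) is false.
  At b: \Box (\Diamond p \to p) \lor r is true, \Box r \lor r is true, so (\Box (\Diamond p \to p) \lor r) \lor (\Box r \lor r) is true.
    At b: \Box (\Diamond p \to p) is true, r is false, so \Box (\Diamond p \to p) \lor r is true.
      At b: no accessible worlds, so \Box (\Diamond p \to p) holds vacuously.
    At b: \Box r is true, r is false, so \Box r \lor r is true.
      At b: no accessible worlds, so \Box r holds vacuously.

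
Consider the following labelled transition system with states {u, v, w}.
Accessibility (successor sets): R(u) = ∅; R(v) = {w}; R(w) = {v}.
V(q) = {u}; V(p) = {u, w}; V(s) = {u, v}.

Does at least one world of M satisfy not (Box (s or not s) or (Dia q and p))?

No

Let φ = not (Box (s or not s) or (Dia q and p)). Evaluate φ at each world:
  u (successors ∅): φ is false.
  v (successors {w}): φ is false.
  w (successors {v}): φ is false.
For instance, at w:
  At w: Box (s or not s) or (Dia q and p) is true, so not (Box (s or not s) or (Dia q and p)) is false.
    At w: Box (s or not s) is true, Dia q and p is false, so Box (s or not s) or (Dia q and p) is true.
      At w: Box (s or not s) requires s or not s at every successor {v}.
        At v: s or not s is true.
      So Box (s or not s) is true at w.
      At w: Dia q is false, p is true, so Dia q and p is false.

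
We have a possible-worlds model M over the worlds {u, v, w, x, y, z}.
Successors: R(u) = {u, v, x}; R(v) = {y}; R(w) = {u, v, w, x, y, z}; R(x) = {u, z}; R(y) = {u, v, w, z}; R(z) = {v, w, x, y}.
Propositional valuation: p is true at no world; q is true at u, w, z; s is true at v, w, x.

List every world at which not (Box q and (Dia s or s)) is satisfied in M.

u, v, w, y, z

Let φ = not (Box q and (Dia s or s)). Evaluate φ at each world:
  u (successors {u, v, x}): φ is true.
  v (successors {y}): φ is true.
  w (successors {u, v, w, x, y, z}): φ is true.
  x (successors {u, z}): φ is false.
  y (successors {u, v, w, z}): φ is true.
  z (successors {v, w, x, y}): φ is true.
For instance, at x:
  At x: Box q and (Dia s or s) is true, so not (Box q and (Dia s or s)) is false.
    At x: Box q is true, Dia s or s is true, so Box q and (Dia s or s) is true.
      At x: Box q requires q at every successor {u, z}.
        At u: q is true.
        At z: q is true.
      So Box q is true at x.
      At x: Dia s is false, s is true, so Dia s or s is true.
Satisfying worlds: {u, v, w, y, z}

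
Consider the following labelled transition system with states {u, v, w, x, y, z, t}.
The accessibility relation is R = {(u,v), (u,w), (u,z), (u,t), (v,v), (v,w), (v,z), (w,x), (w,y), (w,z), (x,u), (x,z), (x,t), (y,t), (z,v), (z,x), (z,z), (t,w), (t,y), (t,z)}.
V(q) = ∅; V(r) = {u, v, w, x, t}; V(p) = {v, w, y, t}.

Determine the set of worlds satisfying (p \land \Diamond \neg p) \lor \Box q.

Recall that \Box ψ holds at a world iff ψ holds at every accessible world, and \Diamond ψ holds iff ψ holds at some accessible world.
Let φ = (p \land \Diamond \neg p) \lor \Box q. Evaluate φ at each world:
  u (successors {v, w, z, t}): φ is false.
  v (successors {v, w, z}): φ is true.
  w (successors {x, y, z}): φ is true.
  x (successors {u, z, t}): φ is false.
  y (successors {t}): φ is false.
  z (successors {v, x, z}): φ is false.
  t (successors {w, y, z}): φ is true.
For instance, at u:
  At u: p \land \Diamond \neg p is false, \Box q is false, so (p \land \Diamond \neg p) \lor \Box q is false.
    At u: p is false, \Diamond \neg p is true, so p \land \Diamond \neg p is false.
      At u: \Diamond \neg p requires \neg p at some successor in {v, w, z, t}.
        \neg p holds at z, so \Diamond \neg p is true at u.
    At u: \Box q requires q at every successor {v, w, z, t}.
      q fails at v, so \Box q is false at u.
Satisfying worlds: {v, w, t}

v, w, t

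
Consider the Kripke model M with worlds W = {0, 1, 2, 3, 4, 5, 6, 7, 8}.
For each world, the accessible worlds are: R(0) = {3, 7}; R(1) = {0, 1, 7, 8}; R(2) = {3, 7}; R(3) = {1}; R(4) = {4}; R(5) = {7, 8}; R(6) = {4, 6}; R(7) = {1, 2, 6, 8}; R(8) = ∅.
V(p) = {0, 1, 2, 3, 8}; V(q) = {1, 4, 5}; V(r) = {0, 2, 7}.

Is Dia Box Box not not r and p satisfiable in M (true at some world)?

Yes

Recall that Box ψ holds at a world iff ψ holds at every accessible world, and Dia ψ holds iff ψ holds at some accessible world.
Let φ = Dia Box Box not not r and p. Evaluate φ at each world:
  0 (successors {3, 7}): φ is false.
  1 (successors {0, 1, 7, 8}): φ is true.
  2 (successors {3, 7}): φ is false.
  3 (successors {1}): φ is false.
  4 (successors {4}): φ is false.
  5 (successors {7, 8}): φ is false.
  6 (successors {4, 6}): φ is false.
  7 (successors {1, 2, 6, 8}): φ is false.
  8 (successors ∅): φ is false.
Detail at 1 (witness):
  At 1: Dia Box Box not not r is true, p is true, so Dia Box Box not not r and p is true.
    At 1: Dia Box Box not not r requires Box Box not not r at some successor in {0, 1, 7, 8}.
      Box Box not not r holds at 8, so Dia Box Box not not r is true at 1.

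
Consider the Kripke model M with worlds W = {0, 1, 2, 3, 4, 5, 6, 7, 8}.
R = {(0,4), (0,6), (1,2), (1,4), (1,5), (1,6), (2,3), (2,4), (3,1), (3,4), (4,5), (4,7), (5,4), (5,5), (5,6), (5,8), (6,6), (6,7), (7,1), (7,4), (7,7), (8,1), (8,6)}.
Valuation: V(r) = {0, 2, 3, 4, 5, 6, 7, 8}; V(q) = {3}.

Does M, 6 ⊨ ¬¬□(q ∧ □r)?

At 6: ¬□(q ∧ □r) is true, so ¬¬□(q ∧ □r) is false.
  At 6: □(q ∧ □r) is false, so ¬□(q ∧ □r) is true.
    At 6: □(q ∧ □r) requires q ∧ □r at every successor {6, 7}.
      q ∧ □r fails at 6, so □(q ∧ □r) is false at 6.

No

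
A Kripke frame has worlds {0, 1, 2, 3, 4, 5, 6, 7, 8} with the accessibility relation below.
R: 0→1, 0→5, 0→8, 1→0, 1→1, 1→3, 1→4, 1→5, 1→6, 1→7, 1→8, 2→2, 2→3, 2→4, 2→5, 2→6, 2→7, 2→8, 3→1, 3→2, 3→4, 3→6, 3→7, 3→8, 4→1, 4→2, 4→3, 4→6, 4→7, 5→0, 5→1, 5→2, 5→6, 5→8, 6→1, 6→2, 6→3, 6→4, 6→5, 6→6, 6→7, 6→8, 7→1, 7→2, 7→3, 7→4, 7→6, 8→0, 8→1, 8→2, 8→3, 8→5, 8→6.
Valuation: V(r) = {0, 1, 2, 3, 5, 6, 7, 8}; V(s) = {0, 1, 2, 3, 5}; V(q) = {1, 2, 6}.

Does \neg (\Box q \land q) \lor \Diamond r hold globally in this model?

Let φ = \neg (\Box q \land q) \lor \Diamond r. Evaluate φ at each world:
  0 (successors {1, 5, 8}): φ is true.
  1 (successors {0, 1, 3, 4, 5, 6, 7, 8}): φ is true.
  2 (successors {2, 3, 4, 5, 6, 7, 8}): φ is true.
  3 (successors {1, 2, 4, 6, 7, 8}): φ is true.
  4 (successors {1, 2, 3, 6, 7}): φ is true.
  5 (successors {0, 1, 2, 6, 8}): φ is true.
  6 (successors {1, 2, 3, 4, 5, 6, 7, 8}): φ is true.
  7 (successors {1, 2, 3, 4, 6}): φ is true.
  8 (successors {0, 1, 2, 3, 5, 6}): φ is true.
For instance, at 2:
  At 2: \neg (\Box q \land q) is true, \Diamond r is true, so \neg (\Box q \land q) \lor \Diamond r is true.
    At 2: \Box q \land q is false, so \neg (\Box q \land q) is true.
      At 2: \Box q is false, q is true, so \Box q \land q is false.
    At 2: \Diamond r requires r at some successor in {2, 3, 4, 5, 6, 7, 8}.
      r holds at 2, so \Diamond r is true at 2.

Yes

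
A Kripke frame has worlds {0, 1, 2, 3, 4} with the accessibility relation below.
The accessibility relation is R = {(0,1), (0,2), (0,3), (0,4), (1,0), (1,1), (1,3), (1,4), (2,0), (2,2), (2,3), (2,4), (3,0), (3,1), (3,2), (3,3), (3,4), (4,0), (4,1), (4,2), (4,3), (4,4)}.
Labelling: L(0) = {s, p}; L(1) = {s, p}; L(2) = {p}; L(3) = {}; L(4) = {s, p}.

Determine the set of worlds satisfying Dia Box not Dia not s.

Let φ = Dia Box not Dia not s. Evaluate φ at each world:
  0 (successors {1, 2, 3, 4}): φ is false.
  1 (successors {0, 1, 3, 4}): φ is false.
  2 (successors {0, 2, 3, 4}): φ is false.
  3 (successors {0, 1, 2, 3, 4}): φ is false.
  4 (successors {0, 1, 2, 3, 4}): φ is false.
For instance, at 2:
  At 2: Dia Box not Dia not s requires Box not Dia not s at some successor in {0, 2, 3, 4}.
    At 0: Box not Dia not s is false.
    At 2: Box not Dia not s is false.
    At 3: Box not Dia not s is false.
    At 4: Box not Dia not s is false.
  So Dia Box not Dia not s is false at 2.
Satisfying worlds: none.

none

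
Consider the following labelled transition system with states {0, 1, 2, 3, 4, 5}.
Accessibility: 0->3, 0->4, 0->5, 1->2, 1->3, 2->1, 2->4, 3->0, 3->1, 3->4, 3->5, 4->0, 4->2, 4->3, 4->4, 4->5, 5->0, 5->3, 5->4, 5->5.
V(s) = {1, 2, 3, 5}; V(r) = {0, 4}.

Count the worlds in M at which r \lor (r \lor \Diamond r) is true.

5

Recall that \Diamond ψ holds at a world iff ψ holds at some accessible world.
Let φ = r \lor (r \lor \Diamond r). Evaluate φ at each world:
  0 (successors {3, 4, 5}): φ is true.
  1 (successors {2, 3}): φ is false.
  2 (successors {1, 4}): φ is true.
  3 (successors {0, 1, 4, 5}): φ is true.
  4 (successors {0, 2, 3, 4, 5}): φ is true.
  5 (successors {0, 3, 4, 5}): φ is true.
For instance, at 1:
  At 1: r is false, r \lor \Diamond r is false, so r \lor (r \lor \Diamond r) is false.
    At 1: r is false, \Diamond r is false, so r \lor \Diamond r is false.
      At 1: \Diamond r requires r at some successor in {2, 3}.
        At 2: r is false.
        At 3: r is false.
      So \Diamond r is false at 1.
Satisfying worlds: {0, 2, 3, 4, 5}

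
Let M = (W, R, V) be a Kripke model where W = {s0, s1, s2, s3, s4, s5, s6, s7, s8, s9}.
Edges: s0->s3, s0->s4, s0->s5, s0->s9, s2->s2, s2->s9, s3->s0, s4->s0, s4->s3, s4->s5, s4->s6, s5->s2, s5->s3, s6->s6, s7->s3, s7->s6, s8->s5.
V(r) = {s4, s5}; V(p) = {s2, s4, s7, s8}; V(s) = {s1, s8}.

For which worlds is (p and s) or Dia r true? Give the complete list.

Recall that Dia ψ holds at a world iff ψ holds at some accessible world.
Let φ = (p and s) or Dia r. Evaluate φ at each world:
  s0 (successors {s3, s4, s5, s9}): φ is true.
  s1 (successors ∅): φ is false.
  s2 (successors {s2, s9}): φ is false.
  s3 (successors {s0}): φ is false.
  s4 (successors {s0, s3, s5, s6}): φ is true.
  s5 (successors {s2, s3}): φ is false.
  s6 (successors {s6}): φ is false.
  s7 (successors {s3, s6}): φ is false.
  s8 (successors {s5}): φ is true.
  s9 (successors ∅): φ is false.
For instance, at s3:
  At s3: p and s is false, Dia r is false, so (p and s) or Dia r is false.
    At s3: Dia r requires r at some successor in {s0}.
      At s0: r is false.
    So Dia r is false at s3.
Satisfying worlds: {s0, s4, s8}

s0, s4, s8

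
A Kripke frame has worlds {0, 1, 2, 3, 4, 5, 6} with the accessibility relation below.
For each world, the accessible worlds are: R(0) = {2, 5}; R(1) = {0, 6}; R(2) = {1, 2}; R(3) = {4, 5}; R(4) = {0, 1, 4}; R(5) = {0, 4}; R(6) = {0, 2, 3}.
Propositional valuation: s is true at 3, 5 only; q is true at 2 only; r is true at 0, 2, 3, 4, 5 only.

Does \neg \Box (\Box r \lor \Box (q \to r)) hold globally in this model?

Recall that \Box ψ holds at a world iff ψ holds at every accessible world, and \Diamond ψ holds iff ψ holds at some accessible world.
Let φ = \neg \Box (\Box r \lor \Box (q \to r)). Evaluate φ at each world:
  0 (successors {2, 5}): φ is false.
  1 (successors {0, 6}): φ is false.
  2 (successors {1, 2}): φ is false.
  3 (successors {4, 5}): φ is false.
  4 (successors {0, 1, 4}): φ is false.
  5 (successors {0, 4}): φ is false.
  6 (successors {0, 2, 3}): φ is false.
Detail at 0 (counterexample):
  At 0: \Box (\Box r \lor \Box (q \to r)) is true, so \neg \Box (\Box r \lor \Box (q \to r)) is false.
    At 0: \Box (\Box r \lor \Box (q \to r)) requires \Box r \lor \Box (q \to r) at every successor {2, 5}.
      At 2: \Box r \lor \Box (q \to r) is true.
      At 5: \Box r \lor \Box (q \to r) is true.
    So \Box (\Box r \lor \Box (q \to r)) is true at 0.

No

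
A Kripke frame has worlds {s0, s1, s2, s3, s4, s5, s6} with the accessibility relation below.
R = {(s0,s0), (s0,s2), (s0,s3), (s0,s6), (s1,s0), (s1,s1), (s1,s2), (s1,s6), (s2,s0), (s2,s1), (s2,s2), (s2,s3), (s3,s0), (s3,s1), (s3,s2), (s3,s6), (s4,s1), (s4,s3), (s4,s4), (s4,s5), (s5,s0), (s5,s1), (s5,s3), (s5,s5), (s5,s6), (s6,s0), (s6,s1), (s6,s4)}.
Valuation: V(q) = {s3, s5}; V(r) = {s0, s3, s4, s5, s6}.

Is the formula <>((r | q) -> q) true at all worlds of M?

Yes

Recall that <>ψ holds at a world iff ψ holds at some accessible world.
Let φ = <>((r | q) -> q). Evaluate φ at each world:
  s0 (successors {s0, s2, s3, s6}): φ is true.
  s1 (successors {s0, s1, s2, s6}): φ is true.
  s2 (successors {s0, s1, s2, s3}): φ is true.
  s3 (successors {s0, s1, s2, s6}): φ is true.
  s4 (successors {s1, s3, s4, s5}): φ is true.
  s5 (successors {s0, s1, s3, s5, s6}): φ is true.
  s6 (successors {s0, s1, s4}): φ is true.
For instance, at s1:
  At s1: <>((r | q) -> q) requires (r | q) -> q at some successor in {s0, s1, s2, s6}.
    (r | q) -> q holds at s1, so <>((r | q) -> q) is true at s1.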